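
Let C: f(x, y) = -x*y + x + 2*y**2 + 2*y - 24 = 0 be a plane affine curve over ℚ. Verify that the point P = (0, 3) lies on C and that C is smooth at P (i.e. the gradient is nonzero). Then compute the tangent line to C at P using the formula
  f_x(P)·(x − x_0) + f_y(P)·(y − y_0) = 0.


Tangent line at P: -2*x + 14*y - 42 = 0.

Step 1: f(0, 3) = 0, so P lies on C.
Step 2: partial derivatives
  f_x(x, y) = 1 - y, f_y(x, y) = -x + 4*y + 2.
  f_x(P) = -2, f_y(P) = 14 (gradient nonzero, so P is smooth).
Step 3: tangent line at P: -2·(x − 0) + 14·(y − 3) = 0.
Expanding: -2*x + 14*y - 42 = 0.


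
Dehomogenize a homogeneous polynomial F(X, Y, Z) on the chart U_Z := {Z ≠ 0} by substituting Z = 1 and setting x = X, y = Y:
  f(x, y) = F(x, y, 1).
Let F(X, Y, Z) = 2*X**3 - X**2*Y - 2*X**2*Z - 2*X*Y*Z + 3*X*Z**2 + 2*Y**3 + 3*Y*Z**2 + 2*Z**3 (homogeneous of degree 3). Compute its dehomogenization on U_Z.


f(x, y) = 2*x**3 - x**2*y - 2*x**2 - 2*x*y + 3*x + 2*y**3 + 3*y + 2

On U_Z we set Z = 1. Each monomial c·X^i·Y^j·Z^k in F becomes c·x^i·y^j·1^k = c·x^i·y^j.
Substituting Z = 1: F(X, Y, 1) = 2*x**3 - x**2*y - 2*x**2 - 2*x*y + 3*x + 2*y**3 + 3*y + 2.
Note: deg(f) ≤ deg(F) = 3; strict inequality happens when F is divisible by Z (lost terms).


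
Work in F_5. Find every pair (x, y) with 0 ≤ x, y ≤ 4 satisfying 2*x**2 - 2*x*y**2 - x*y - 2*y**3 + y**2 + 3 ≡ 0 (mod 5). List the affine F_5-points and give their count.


Affine F_5-points: {(1, 0), (4, 0)}; count = 2.

For each of the 25 pairs (x, y) ∈ F_5², evaluate f(x, y) mod 5. Record the zeros.
  x = 0: [0↦3, 1↦2, 2↦1, 3↦3, 4↦1]  zeros at y ∈ ∅
  x = 1: [0↦0, 1↦1, 2↦3, 3↦4, 4↦2]  zeros at y ∈ {0}
  x = 2: [0↦1, 1↦4, 2↦4, 3↦4, 4↦2]  zeros at y ∈ ∅
  x = 3: [0↦1, 1↦1, 2↦4, 3↦3, 4↦1]  zeros at y ∈ ∅
  x = 4: [0↦0, 1↦2, 2↦3, 3↦1, 4↦4]  zeros at y ∈ {0}
Collecting zeros: affine points = {(1, 0), (4, 0)}.
Total count |C(F_5)_aff| = 2.


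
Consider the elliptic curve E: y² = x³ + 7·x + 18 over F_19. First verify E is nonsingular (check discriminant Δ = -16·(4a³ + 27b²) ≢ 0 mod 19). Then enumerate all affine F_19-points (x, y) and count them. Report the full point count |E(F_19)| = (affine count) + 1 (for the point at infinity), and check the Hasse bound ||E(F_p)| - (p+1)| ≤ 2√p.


Affine points = {(1, 8), (1, 11), (3, 3), (3, 16), (5, 8), (5, 11), (7, 7), (7, 12), (8, 4), (8, 15), (10, 9), (10, 10), (11, 1), (11, 18), (12, 5), (12, 14), (13, 8), (13, 11)}; affine count = 18; |E(F_19)| = 19.

Discriminant check: Δ ∝ 4a³ + 27b² = 4·7³ + 27·18² = 4·343 + 27·324 ≡ 12 (mod 19). Nonzero ⇒ E is nonsingular.
For each x ∈ F_19, compute rhs = x³ + 7·x + 18 mod 19, then count y ∈ F_19 with y² ≡ rhs.
  x = 0: rhs = 18, matching y values: none (0 points).
  x = 1: rhs = 7, matching y values: 8, 11 (2 points).
  x = 2: rhs = 2, matching y values: none (0 points).
  x = 3: rhs = 9, matching y values: 3, 16 (2 points).
  x = 4: rhs = 15, matching y values: none (0 points).
  x = 5: rhs = 7, matching y values: 8, 11 (2 points).
  x = 6: rhs = 10, matching y values: none (0 points).
  x = 7: rhs = 11, matching y values: 7, 12 (2 points).
  x = 8: rhs = 16, matching y values: 4, 15 (2 points).
  x = 9: rhs = 12, matching y values: none (0 points).
  x = 10: rhs = 5, matching y values: 9, 10 (2 points).
  x = 11: rhs = 1, matching y values: 1, 18 (2 points).
  x = 12: rhs = 6, matching y values: 5, 14 (2 points).
  x = 13: rhs = 7, matching y values: 8, 11 (2 points).
  x = 14: rhs = 10, matching y values: none (0 points).
  x = 15: rhs = 2, matching y values: none (0 points).
  x = 16: rhs = 8, matching y values: none (0 points).
  x = 17: rhs = 15, matching y values: none (0 points).
  x = 18: rhs = 10, matching y values: none (0 points).
Total affine count: 18.
Full point count |E(F_19)| = 18 + 1 = 19.
Hasse bound: |19 − (19+1)| = |-1| = 1 ≤ 2√19 ≈ 8.7178 ✓.


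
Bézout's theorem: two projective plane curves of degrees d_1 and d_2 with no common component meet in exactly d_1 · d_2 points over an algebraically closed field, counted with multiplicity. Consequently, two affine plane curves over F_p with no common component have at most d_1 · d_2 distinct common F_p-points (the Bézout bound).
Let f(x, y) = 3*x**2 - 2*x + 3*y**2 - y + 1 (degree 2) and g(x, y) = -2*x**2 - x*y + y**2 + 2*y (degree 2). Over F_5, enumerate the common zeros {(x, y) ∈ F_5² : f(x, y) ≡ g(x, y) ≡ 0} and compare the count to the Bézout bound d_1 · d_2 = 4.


Common zeros: {(0, 3)}; count = 1; Bézout bound = 4.

deg(f) = 2, deg(g) = 2, so Bézout bound = 4.
Scan x ∈ F_5. For each x, list the y ∈ F_5 with f(x, y) ≡ 0 and those with g(x, y) ≡ 0 (mod 5); the common zeros in that column are the intersection.
  x = 0: f ≡ 0 at y ∈ {3, 4}; g ≡ 0 at y ∈ {0, 3}; common: {3}.
  x = 1: f ≡ 0 at y ∈ ∅; g ≡ 0 at y ∈ {1, 3}; common: ∅.
  x = 2: f ≡ 0 at y ∈ ∅; g ≡ 0 at y ∈ ∅; common: ∅.
  x = 3: f ≡ 0 at y ∈ ∅; g ≡ 0 at y ∈ ∅; common: ∅.
  x = 4: f ≡ 0 at y ∈ {3, 4}; g ≡ 0 at y ∈ ∅; common: ∅.
Collecting: common zeros = {(0, 3)}, so the count is 1.
Comparison with the Bézout bound: 1 ≤ 4 = deg(f)·deg(g), as expected for curves with no common component (the affine F_5-count falls short of the bound because intersections may lie at infinity, over extension fields, or carry multiplicity).


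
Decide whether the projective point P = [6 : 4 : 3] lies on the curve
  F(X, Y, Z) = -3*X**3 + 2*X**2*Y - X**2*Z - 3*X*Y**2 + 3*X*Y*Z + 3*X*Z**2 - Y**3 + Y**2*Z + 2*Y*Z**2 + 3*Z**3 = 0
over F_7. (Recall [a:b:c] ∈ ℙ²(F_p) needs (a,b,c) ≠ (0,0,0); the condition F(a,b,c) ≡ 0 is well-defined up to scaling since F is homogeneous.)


F(6,4,3) ≡ 4 (mod 7); P is NOT on the curve.

Evaluate F(6, 4, 3) term-by-term (mod 7).
  -3*X**3 ↦ -3·216·1·1 = -648
  2*X**2*Y ↦ 2·36·4·1 = 288
  -X**2*Z ↦ -1·36·1·3 = -108
  -3*X*Y**2 ↦ -3·6·16·1 = -288
  3*X*Y*Z ↦ 3·6·4·3 = 216
  3*X*Z**2 ↦ 3·6·1·9 = 162
  -Y**3 ↦ -1·1·64·1 = -64
  Y**2*Z ↦ 1·1·16·3 = 48
  2*Y*Z**2 ↦ 2·1·4·9 = 72
  3*Z**3 ↦ 3·1·1·27 = 81
Sum: F(6, 4, 3) = (-648) + (288) + (-108) + (-288) + (216) + (162) + (-64) + (48) + (72) + (81) = -241.
Reducing mod 7: -241 ≡ 4 (mod 7).
Since F(a, b, c) ≡ 4 ≠ 0 (mod 7), P does NOT lie on the curve.


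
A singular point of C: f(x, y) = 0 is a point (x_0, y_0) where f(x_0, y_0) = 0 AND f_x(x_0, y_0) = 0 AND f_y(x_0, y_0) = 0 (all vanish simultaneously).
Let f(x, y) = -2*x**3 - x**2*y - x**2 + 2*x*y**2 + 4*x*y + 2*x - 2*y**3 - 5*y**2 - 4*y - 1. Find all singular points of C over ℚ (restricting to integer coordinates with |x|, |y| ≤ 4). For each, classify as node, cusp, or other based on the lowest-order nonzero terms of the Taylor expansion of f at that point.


Singular points: {(0, -1)}; classification: cusp.

Compute partial derivatives:
  f_x = -6*x**2 - 2*x*y - 2*x + 2*y**2 + 4*y + 2.
  f_y = -x**2 + 4*x*y + 4*x - 6*y**2 - 10*y - 4.
Scan x_0 ∈ {−4, ..., 4}. For each x_0, f_y(x_0, y) is a polynomial in y; find its integer roots y ∈ {−4, ..., 4}, then test f_x and f at those candidates.
  x = -4: f_y(-4, y) = -6*y**2 - 26*y - 36; no integer root y with |y| ≤ 4.
  x = -3: f_y(-3, y) = -6*y**2 - 22*y - 25; no integer root y with |y| ≤ 4.
  x = -2: f_y(-2, y) = -6*y**2 - 18*y - 16; no integer root y with |y| ≤ 4.
  x = -1: f_y(-1, y) = -6*y**2 - 14*y - 9; no integer root y with |y| ≤ 4.
  x = 0: f_y(0, y) = -6*y**2 - 10*y - 4; vanishes at y ∈ {-1}. (0, -1): f_x = 0, f = 0 — SINGULAR.
  x = 1: f_y(1, y) = -6*y**2 - 6*y - 1; no integer root y with |y| ≤ 4.
  x = 2: f_y(2, y) = -6*y**2 - 2*y; vanishes at y ∈ {0}. (2, 0): f_x = -26 ≠ 0.
  x = 3: f_y(3, y) = -6*y**2 + 2*y - 1; no integer root y with |y| ≤ 4.
  x = 4: f_y(4, y) = -6*y**2 + 6*y - 4; no integer root y with |y| ≤ 4.
Only singular point on the grid: (0, -1).
Classify: substitute x = 0 + u, y = -1 + v and expand: f = -2*u**3 - u**2*v + 2*u*v**2 - 2*v**3 + v**2.
No constant or linear terms (consistent with a singular point). Quadratic part: v**2. Cubic part: -2*u**3 - u**2*v + 2*u*v**2 - 2*v**3.
The quadratic part v**2 is a perfect square, so there is a single (double) tangent line v = 0, i.e. y = -1. Restricting the cubic part to that line (v = 0) leaves -2*u**3 ≠ 0, so f is not divisible by v and the branch is v² ≈ 2*u**3 to lowest order — this is a cusp.
Classification: cusp.


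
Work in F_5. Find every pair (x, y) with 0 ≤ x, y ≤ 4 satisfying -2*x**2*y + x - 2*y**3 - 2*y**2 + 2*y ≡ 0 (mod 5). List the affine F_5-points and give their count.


Affine F_5-points: {(0, 0), (0, 2), (4, 1), (4, 2)}; count = 4.

For each of the 25 pairs (x, y) ∈ F_5², evaluate f(x, y) mod 5. Record the zeros.
  x = 0: [0↦0, 1↦3, 2↦0, 3↦4, 4↦3]  zeros at y ∈ {0, 2}
  x = 1: [0↦1, 1↦2, 2↦2, 3↦4, 4↦1]  zeros at y ∈ ∅
  x = 2: [0↦2, 1↦2, 2↦1, 3↦2, 4↦3]  zeros at y ∈ ∅
  x = 3: [0↦3, 1↦3, 2↦2, 3↦3, 4↦4]  zeros at y ∈ ∅
  x = 4: [0↦4, 1↦0, 2↦0, 3↦2, 4↦4]  zeros at y ∈ {1, 2}
Collecting zeros: affine points = {(0, 0), (0, 2), (4, 1), (4, 2)}.
Total count |C(F_5)_aff| = 4.


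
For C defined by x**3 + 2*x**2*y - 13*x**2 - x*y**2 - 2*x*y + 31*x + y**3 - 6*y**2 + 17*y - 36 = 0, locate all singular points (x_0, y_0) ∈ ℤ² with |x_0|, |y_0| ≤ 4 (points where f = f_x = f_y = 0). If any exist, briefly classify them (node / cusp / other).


Singular points: {(2, 3)}; classification: node.

Compute partial derivatives:
  f_x = 3*x**2 + 4*x*y - 26*x - y**2 - 2*y + 31.
  f_y = 2*x**2 - 2*x*y - 2*x + 3*y**2 - 12*y + 17.
Scan x_0 ∈ {−4, ..., 4}. For each x_0, f_y(x_0, y) is a polynomial in y; find its integer roots y ∈ {−4, ..., 4}, then test f_x and f at those candidates.
  x = -4: f_y(-4, y) = 3*y**2 - 4*y + 57; no integer root y with |y| ≤ 4.
  x = -3: f_y(-3, y) = 3*y**2 - 6*y + 41; no integer root y with |y| ≤ 4.
  x = -2: f_y(-2, y) = 3*y**2 - 8*y + 29; no integer root y with |y| ≤ 4.
  x = -1: f_y(-1, y) = 3*y**2 - 10*y + 21; no integer root y with |y| ≤ 4.
  x = 0: f_y(0, y) = 3*y**2 - 12*y + 17; no integer root y with |y| ≤ 4.
  x = 1: f_y(1, y) = 3*y**2 - 14*y + 17; no integer root y with |y| ≤ 4.
  x = 2: f_y(2, y) = 3*y**2 - 16*y + 21; vanishes at y ∈ {3}. (2, 3): f_x = 0, f = 0 — SINGULAR.
  x = 3: f_y(3, y) = 3*y**2 - 18*y + 29; no integer root y with |y| ≤ 4.
  x = 4: f_y(4, y) = 3*y**2 - 20*y + 41; no integer root y with |y| ≤ 4.
Only singular point on the grid: (2, 3).
Classify: substitute x = 2 + u, y = 3 + v and expand: f = u**3 + 2*u**2*v - u**2 - u*v**2 + v**3 + v**2.
No constant or linear terms (consistent with a singular point). Quadratic part: -u**2 + v**2. Cubic part: u**3 + 2*u**2*v - u*v**2 + v**3.
The quadratic part v**2 - u**2 = (v − u)(v + u) splits into two distinct linear factors, so there are two distinct tangent lines y − 3 = ±(x − 2) — this is a node (ordinary double point).
Classification: node.


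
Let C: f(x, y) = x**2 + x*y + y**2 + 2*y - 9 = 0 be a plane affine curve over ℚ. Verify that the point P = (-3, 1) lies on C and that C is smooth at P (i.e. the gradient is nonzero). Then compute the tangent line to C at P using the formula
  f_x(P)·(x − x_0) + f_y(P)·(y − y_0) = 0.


Tangent line at P: -5*x + y - 16 = 0.

Step 1: f(-3, 1) = 0, so P lies on C.
Step 2: partial derivatives
  f_x(x, y) = 2*x + y, f_y(x, y) = x + 2*y + 2.
  f_x(P) = -5, f_y(P) = 1 (gradient nonzero, so P is smooth).
Step 3: tangent line at P: -5·(x − -3) + 1·(y − 1) = 0.
Expanding: -5*x + y - 16 = 0.


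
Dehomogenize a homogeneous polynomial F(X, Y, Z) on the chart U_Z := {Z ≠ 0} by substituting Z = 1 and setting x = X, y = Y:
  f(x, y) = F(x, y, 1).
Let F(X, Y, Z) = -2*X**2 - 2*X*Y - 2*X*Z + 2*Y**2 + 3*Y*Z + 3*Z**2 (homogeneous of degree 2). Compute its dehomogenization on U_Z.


f(x, y) = -2*x**2 - 2*x*y - 2*x + 2*y**2 + 3*y + 3

On U_Z we set Z = 1. Each monomial c·X^i·Y^j·Z^k in F becomes c·x^i·y^j·1^k = c·x^i·y^j.
Substituting Z = 1: F(X, Y, 1) = -2*x**2 - 2*x*y - 2*x + 2*y**2 + 3*y + 3.
Note: deg(f) ≤ deg(F) = 2; strict inequality happens when F is divisible by Z (lost terms).


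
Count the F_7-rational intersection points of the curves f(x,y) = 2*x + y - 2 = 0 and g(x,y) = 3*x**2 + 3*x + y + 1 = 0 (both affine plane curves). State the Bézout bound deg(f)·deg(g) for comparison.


Common zeros: {(1, 0)}; count = 1; Bézout bound = 2.

deg(f) = 1, deg(g) = 2, so Bézout bound = 2.
Scan x ∈ F_7. For each x, list the y ∈ F_7 with f(x, y) ≡ 0 and those with g(x, y) ≡ 0 (mod 7); the common zeros in that column are the intersection.
  x = 0: f ≡ 0 at y ∈ {2}; g ≡ 0 at y ∈ {6}; common: ∅.
  x = 1: f ≡ 0 at y ∈ {0}; g ≡ 0 at y ∈ {0}; common: {0}.
  x = 2: f ≡ 0 at y ∈ {5}; g ≡ 0 at y ∈ {2}; common: ∅.
  x = 3: f ≡ 0 at y ∈ {3}; g ≡ 0 at y ∈ {5}; common: ∅.
  x = 4: f ≡ 0 at y ∈ {1}; g ≡ 0 at y ∈ {2}; common: ∅.
  x = 5: f ≡ 0 at y ∈ {6}; g ≡ 0 at y ∈ {0}; common: ∅.
  x = 6: f ≡ 0 at y ∈ {4}; g ≡ 0 at y ∈ {6}; common: ∅.
Collecting: common zeros = {(1, 0)}, so the count is 1.
Comparison with the Bézout bound: 1 ≤ 2 = deg(f)·deg(g), as expected for curves with no common component (the affine F_7-count falls short of the bound because intersections may lie at infinity, over extension fields, or carry multiplicity).


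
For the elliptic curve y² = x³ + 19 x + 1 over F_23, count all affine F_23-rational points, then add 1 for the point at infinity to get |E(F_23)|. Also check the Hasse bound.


Affine points = {(0, 1), (0, 22), (2, 1), (2, 22), (3, 4), (3, 19), (4, 7), (4, 16), (6, 3), (6, 20), (9, 2), (9, 21), (10, 8), (10, 15), (11, 0), (12, 5), (12, 18), (15, 2), (15, 21), (16, 10), (16, 13), (17, 4), (17, 19), (20, 3), (20, 20), (21, 1), (21, 22), (22, 2), (22, 21)}; affine count = 29; |E(F_23)| = 30.

Discriminant check: Δ ∝ 4a³ + 27b² = 4·19³ + 27·1² = 4·6859 + 27·1 ≡ 1 (mod 23). Nonzero ⇒ E is nonsingular.
For each x ∈ F_23, compute rhs = x³ + 19·x + 1 mod 23, then count y ∈ F_23 with y² ≡ rhs.
  x = 0: rhs = 1, matching y values: 1, 22 (2 points).
  x = 1: rhs = 21, matching y values: none (0 points).
  x = 2: rhs = 1, matching y values: 1, 22 (2 points).
  x = 3: rhs = 16, matching y values: 4, 19 (2 points).
  x = 4: rhs = 3, matching y values: 7, 16 (2 points).
  x = 5: rhs = 14, matching y values: none (0 points).
  x = 6: rhs = 9, matching y values: 3, 20 (2 points).
  x = 7: rhs = 17, matching y values: none (0 points).
  x = 8: rhs = 21, matching y values: none (0 points).
  x = 9: rhs = 4, matching y values: 2, 21 (2 points).
  x = 10: rhs = 18, matching y values: 8, 15 (2 points).
  x = 11: rhs = 0, matching y values: 0 (1 points).
  x = 12: rhs = 2, matching y values: 5, 18 (2 points).
  x = 13: rhs = 7, matching y values: none (0 points).
  x = 14: rhs = 21, matching y values: none (0 points).
  x = 15: rhs = 4, matching y values: 2, 21 (2 points).
  x = 16: rhs = 8, matching y values: 10, 13 (2 points).
  x = 17: rhs = 16, matching y values: 4, 19 (2 points).
  x = 18: rhs = 11, matching y values: none (0 points).
  x = 19: rhs = 22, matching y values: none (0 points).
  x = 20: rhs = 9, matching y values: 3, 20 (2 points).
  x = 21: rhs = 1, matching y values: 1, 22 (2 points).
  x = 22: rhs = 4, matching y values: 2, 21 (2 points).
Total affine count: 29.
Full point count |E(F_23)| = 29 + 1 = 30.
Hasse bound: |30 − (23+1)| = |6| = 6 ≤ 2√23 ≈ 9.5917 ✓.


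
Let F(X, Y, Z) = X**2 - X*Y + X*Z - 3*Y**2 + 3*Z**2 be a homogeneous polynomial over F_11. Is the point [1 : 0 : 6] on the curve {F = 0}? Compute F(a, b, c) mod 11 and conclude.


F(1,0,6) ≡ 5 (mod 11); P is NOT on the curve.

Evaluate F(1, 0, 6) term-by-term (mod 11).
  X**2 ↦ 1·1·1·1 = 1
  -X*Y ↦ -1·1·0·1 = 0
  X*Z ↦ 1·1·1·6 = 6
  -3*Y**2 ↦ -3·1·0·1 = 0
  3*Z**2 ↦ 3·1·1·36 = 108
Sum: F(1, 0, 6) = (1) + (0) + (6) + (0) + (108) = 115.
Reducing mod 11: 115 ≡ 5 (mod 11).
Since F(a, b, c) ≡ 5 ≠ 0 (mod 11), P does NOT lie on the curve.


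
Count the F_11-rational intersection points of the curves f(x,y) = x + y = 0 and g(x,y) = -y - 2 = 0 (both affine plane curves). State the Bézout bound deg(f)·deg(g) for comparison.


Common zeros: {(2, 9)}; count = 1; Bézout bound = 1.

deg(f) = 1, deg(g) = 1, so Bézout bound = 1.
Scan x ∈ F_11. For each x, list the y ∈ F_11 with f(x, y) ≡ 0 and those with g(x, y) ≡ 0 (mod 11); the common zeros in that column are the intersection.
  x = 0: f ≡ 0 at y ∈ {0}; g ≡ 0 at y ∈ {9}; common: ∅.
  x = 1: f ≡ 0 at y ∈ {10}; g ≡ 0 at y ∈ {9}; common: ∅.
  x = 2: f ≡ 0 at y ∈ {9}; g ≡ 0 at y ∈ {9}; common: {9}.
  x = 3: f ≡ 0 at y ∈ {8}; g ≡ 0 at y ∈ {9}; common: ∅.
  x = 4: f ≡ 0 at y ∈ {7}; g ≡ 0 at y ∈ {9}; common: ∅.
  x = 5: f ≡ 0 at y ∈ {6}; g ≡ 0 at y ∈ {9}; common: ∅.
  x = 6: f ≡ 0 at y ∈ {5}; g ≡ 0 at y ∈ {9}; common: ∅.
  x = 7: f ≡ 0 at y ∈ {4}; g ≡ 0 at y ∈ {9}; common: ∅.
  x = 8: f ≡ 0 at y ∈ {3}; g ≡ 0 at y ∈ {9}; common: ∅.
  x = 9: f ≡ 0 at y ∈ {2}; g ≡ 0 at y ∈ {9}; common: ∅.
  x = 10: f ≡ 0 at y ∈ {1}; g ≡ 0 at y ∈ {9}; common: ∅.
Collecting: common zeros = {(2, 9)}, so the count is 1.
Comparison with the Bézout bound: 1 ≤ 1 = deg(f)·deg(g), as expected for curves with no common component (the bound is attained).


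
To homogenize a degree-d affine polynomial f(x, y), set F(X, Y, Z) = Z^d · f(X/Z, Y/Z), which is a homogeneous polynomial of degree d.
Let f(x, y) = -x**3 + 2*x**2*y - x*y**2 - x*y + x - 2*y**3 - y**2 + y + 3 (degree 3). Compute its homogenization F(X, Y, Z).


F(X, Y, Z) = -X**3 + 2*X**2*Y - X*Y**2 - X*Y*Z + X*Z**2 - 2*Y**3 - Y**2*Z + Y*Z**2 + 3*Z**3

deg(f) = 3.
Substitute x = X/Z, y = Y/Z into f, then multiply by Z^3.
  monomial -1·x^3·y^0 ↦ -1·X^3·Y^0·Z^0.
  monomial 2·x^2·y^1 ↦ 2·X^2·Y^1·Z^0.
  monomial -1·x^1·y^2 ↦ -1·X^1·Y^2·Z^0.
  monomial -1·x^1·y^1 ↦ -1·X^1·Y^1·Z^1.
  monomial 1·x^1·y^0 ↦ 1·X^1·Y^0·Z^2.
  monomial -2·x^0·y^3 ↦ -2·X^0·Y^3·Z^0.
  monomial -1·x^0·y^2 ↦ -1·X^0·Y^2·Z^1.
  monomial 1·x^0·y^1 ↦ 1·X^0·Y^1·Z^2.
  monomial 3·x^0·y^0 ↦ 3·X^0·Y^0·Z^3.
Collecting: F(X, Y, Z) = -X**3 + 2*X**2*Y - X*Y**2 - X*Y*Z + X*Z**2 - 2*Y**3 - Y**2*Z + Y*Z**2 + 3*Z**3.


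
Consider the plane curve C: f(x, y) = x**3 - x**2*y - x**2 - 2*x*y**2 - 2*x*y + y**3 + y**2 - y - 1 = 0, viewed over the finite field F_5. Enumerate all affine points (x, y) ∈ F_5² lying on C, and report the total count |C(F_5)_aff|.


Affine F_5-points: {(0, 1), (0, 4), (1, 1), (1, 2), (1, 3)}; count = 5.

For each of the 25 pairs (x, y) ∈ F_5², evaluate f(x, y) mod 5. Record the zeros.
  x = 0: [0↦4, 1↦0, 2↦4, 3↦2, 4↦0]  zeros at y ∈ {1, 4}
  x = 1: [0↦4, 1↦0, 2↦0, 3↦0, 4↦1]  zeros at y ∈ {1, 2, 3}
  x = 2: [0↦3, 1↦2, 2↦1, 3↦1, 4↦3]  zeros at y ∈ ∅
  x = 3: [0↦2, 1↦2, 2↦3, 3↦1, 4↦2]  zeros at y ∈ ∅
  x = 4: [0↦2, 1↦1, 2↦2, 3↦1, 4↦4]  zeros at y ∈ ∅
Collecting zeros: affine points = {(0, 1), (0, 4), (1, 1), (1, 2), (1, 3)}.
Total count |C(F_5)_aff| = 5.


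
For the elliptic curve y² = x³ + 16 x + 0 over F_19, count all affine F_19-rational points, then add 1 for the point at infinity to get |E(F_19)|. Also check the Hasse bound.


Affine points = {(0, 0), (1, 6), (1, 13), (10, 1), (10, 18), (11, 5), (11, 14), (12, 1), (12, 18), (13, 7), (13, 12), (14, 2), (14, 17), (15, 9), (15, 10), (16, 1), (16, 18), (17, 6), (17, 13)}; affine count = 19; |E(F_19)| = 20.

Discriminant check: Δ ∝ 4a³ + 27b² = 4·16³ + 27·0² = 4·4096 + 27·0 ≡ 6 (mod 19). Nonzero ⇒ E is nonsingular.
For each x ∈ F_19, compute rhs = x³ + 16·x + 0 mod 19, then count y ∈ F_19 with y² ≡ rhs.
  x = 0: rhs = 0, matching y values: 0 (1 points).
  x = 1: rhs = 17, matching y values: 6, 13 (2 points).
  x = 2: rhs = 2, matching y values: none (0 points).
  x = 3: rhs = 18, matching y values: none (0 points).
  x = 4: rhs = 14, matching y values: none (0 points).
  x = 5: rhs = 15, matching y values: none (0 points).
  x = 6: rhs = 8, matching y values: none (0 points).
  x = 7: rhs = 18, matching y values: none (0 points).
  x = 8: rhs = 13, matching y values: none (0 points).
  x = 9: rhs = 18, matching y values: none (0 points).
  x = 10: rhs = 1, matching y values: 1, 18 (2 points).
  x = 11: rhs = 6, matching y values: 5, 14 (2 points).
  x = 12: rhs = 1, matching y values: 1, 18 (2 points).
  x = 13: rhs = 11, matching y values: 7, 12 (2 points).
  x = 14: rhs = 4, matching y values: 2, 17 (2 points).
  x = 15: rhs = 5, matching y values: 9, 10 (2 points).
  x = 16: rhs = 1, matching y values: 1, 18 (2 points).
  x = 17: rhs = 17, matching y values: 6, 13 (2 points).
  x = 18: rhs = 2, matching y values: none (0 points).
Total affine count: 19.
Full point count |E(F_19)| = 19 + 1 = 20.
Hasse bound: |20 − (19+1)| = |0| = 0 ≤ 2√19 ≈ 8.7178 ✓.


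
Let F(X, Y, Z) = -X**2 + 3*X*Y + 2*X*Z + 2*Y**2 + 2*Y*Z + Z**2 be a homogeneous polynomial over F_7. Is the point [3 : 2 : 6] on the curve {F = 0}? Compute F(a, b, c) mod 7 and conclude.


F(3,2,6) ≡ 1 (mod 7); P is NOT on the curve.

Evaluate F(3, 2, 6) term-by-term (mod 7).
  -X**2 ↦ -1·9·1·1 = -9
  3*X*Y ↦ 3·3·2·1 = 18
  2*X*Z ↦ 2·3·1·6 = 36
  2*Y**2 ↦ 2·1·4·1 = 8
  2*Y*Z ↦ 2·1·2·6 = 24
  Z**2 ↦ 1·1·1·36 = 36
Sum: F(3, 2, 6) = (-9) + (18) + (36) + (8) + (24) + (36) = 113.
Reducing mod 7: 113 ≡ 1 (mod 7).
Since F(a, b, c) ≡ 1 ≠ 0 (mod 7), P does NOT lie on the curve.


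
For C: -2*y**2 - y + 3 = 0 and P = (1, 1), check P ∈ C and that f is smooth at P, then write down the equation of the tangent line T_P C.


Tangent line at P: 5 - 5*y = 0.

Step 1: f(1, 1) = 0, so P lies on C.
Step 2: partial derivatives
  f_x(x, y) = 0, f_y(x, y) = -4*y - 1.
  f_x(P) = 0, f_y(P) = -5 (gradient nonzero, so P is smooth).
Step 3: tangent line at P: 0·(x − 1) + -5·(y − 1) = 0.
Expanding: 5 - 5*y = 0.


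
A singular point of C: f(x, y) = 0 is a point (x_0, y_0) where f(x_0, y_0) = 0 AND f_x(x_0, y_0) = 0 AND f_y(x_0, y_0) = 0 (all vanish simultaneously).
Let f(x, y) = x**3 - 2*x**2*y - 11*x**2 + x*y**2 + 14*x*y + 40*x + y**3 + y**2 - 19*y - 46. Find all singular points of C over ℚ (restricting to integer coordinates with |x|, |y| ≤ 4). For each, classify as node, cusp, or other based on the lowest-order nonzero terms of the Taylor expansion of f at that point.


Singular points: {(3, -1)}; classification: cusp.

Compute partial derivatives:
  f_x = 3*x**2 - 4*x*y - 22*x + y**2 + 14*y + 40.
  f_y = -2*x**2 + 2*x*y + 14*x + 3*y**2 + 2*y - 19.
Scan x_0 ∈ {−4, ..., 4}. For each x_0, f_y(x_0, y) is a polynomial in y; find its integer roots y ∈ {−4, ..., 4}, then test f_x and f at those candidates.
  x = -4: f_y(-4, y) = 3*y**2 - 6*y - 107; no integer root y with |y| ≤ 4.
  x = -3: f_y(-3, y) = 3*y**2 - 4*y - 79; no integer root y with |y| ≤ 4.
  x = -2: f_y(-2, y) = 3*y**2 - 2*y - 55; no integer root y with |y| ≤ 4.
  x = -1: f_y(-1, y) = 3*y**2 - 35; no integer root y with |y| ≤ 4.
  x = 0: f_y(0, y) = 3*y**2 + 2*y - 19; no integer root y with |y| ≤ 4.
  x = 1: f_y(1, y) = 3*y**2 + 4*y - 7; vanishes at y ∈ {1}. (1, 1): f_x = 32 ≠ 0.
  x = 2: f_y(2, y) = 3*y**2 + 6*y + 1; no integer root y with |y| ≤ 4.
  x = 3: f_y(3, y) = 3*y**2 + 8*y + 5; vanishes at y ∈ {-1}. (3, -1): f_x = 0, f = 0 — SINGULAR.
  x = 4: f_y(4, y) = 3*y**2 + 10*y + 5; no integer root y with |y| ≤ 4.
Only singular point on the grid: (3, -1).
Classify: substitute x = 3 + u, y = -1 + v and expand: f = u**3 - 2*u**2*v + u*v**2 + v**3 + v**2.
No constant or linear terms (consistent with a singular point). Quadratic part: v**2. Cubic part: u**3 - 2*u**2*v + u*v**2 + v**3.
The quadratic part v**2 is a perfect square, so there is a single (double) tangent line v = 0, i.e. y = -1. Restricting the cubic part to that line (v = 0) leaves u**3 ≠ 0, so f is not divisible by v and the branch is v² ≈ -u**3 to lowest order — this is a cusp.
Classification: cusp.


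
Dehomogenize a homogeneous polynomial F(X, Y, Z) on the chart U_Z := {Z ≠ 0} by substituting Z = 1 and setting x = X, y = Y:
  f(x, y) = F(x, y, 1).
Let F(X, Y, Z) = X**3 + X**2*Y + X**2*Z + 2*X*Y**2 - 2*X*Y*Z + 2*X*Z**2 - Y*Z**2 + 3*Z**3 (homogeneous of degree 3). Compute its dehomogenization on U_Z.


f(x, y) = x**3 + x**2*y + x**2 + 2*x*y**2 - 2*x*y + 2*x - y + 3

On U_Z we set Z = 1. Each monomial c·X^i·Y^j·Z^k in F becomes c·x^i·y^j·1^k = c·x^i·y^j.
Substituting Z = 1: F(X, Y, 1) = x**3 + x**2*y + x**2 + 2*x*y**2 - 2*x*y + 2*x - y + 3.
Note: deg(f) ≤ deg(F) = 3; strict inequality happens when F is divisible by Z (lost terms).


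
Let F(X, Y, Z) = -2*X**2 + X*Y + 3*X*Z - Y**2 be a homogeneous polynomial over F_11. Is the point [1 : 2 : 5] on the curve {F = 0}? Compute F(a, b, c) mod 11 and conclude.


F(1,2,5) ≡ 0 (mod 11); P is on the curve.

Evaluate F(1, 2, 5) term-by-term (mod 11).
  -2*X**2 ↦ -2·1·1·1 = -2
  X*Y ↦ 1·1·2·1 = 2
  3*X*Z ↦ 3·1·1·5 = 15
  -Y**2 ↦ -1·1·4·1 = -4
Sum: F(1, 2, 5) = (-2) + (2) + (15) + (-4) = 11.
Reducing mod 11: 11 ≡ 0 (mod 11).
Since F(a, b, c) ≡ 0 (mod 11), P lies on the curve.


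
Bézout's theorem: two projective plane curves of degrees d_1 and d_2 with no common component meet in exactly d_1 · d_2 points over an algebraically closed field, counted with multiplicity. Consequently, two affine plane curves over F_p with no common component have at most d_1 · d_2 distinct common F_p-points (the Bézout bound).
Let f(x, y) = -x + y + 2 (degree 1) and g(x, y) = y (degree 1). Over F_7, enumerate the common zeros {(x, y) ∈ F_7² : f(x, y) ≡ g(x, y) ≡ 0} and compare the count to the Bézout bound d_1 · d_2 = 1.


Common zeros: {(2, 0)}; count = 1; Bézout bound = 1.

deg(f) = 1, deg(g) = 1, so Bézout bound = 1.
Scan x ∈ F_7. For each x, list the y ∈ F_7 with f(x, y) ≡ 0 and those with g(x, y) ≡ 0 (mod 7); the common zeros in that column are the intersection.
  x = 0: f ≡ 0 at y ∈ {5}; g ≡ 0 at y ∈ {0}; common: ∅.
  x = 1: f ≡ 0 at y ∈ {6}; g ≡ 0 at y ∈ {0}; common: ∅.
  x = 2: f ≡ 0 at y ∈ {0}; g ≡ 0 at y ∈ {0}; common: {0}.
  x = 3: f ≡ 0 at y ∈ {1}; g ≡ 0 at y ∈ {0}; common: ∅.
  x = 4: f ≡ 0 at y ∈ {2}; g ≡ 0 at y ∈ {0}; common: ∅.
  x = 5: f ≡ 0 at y ∈ {3}; g ≡ 0 at y ∈ {0}; common: ∅.
  x = 6: f ≡ 0 at y ∈ {4}; g ≡ 0 at y ∈ {0}; common: ∅.
Collecting: common zeros = {(2, 0)}, so the count is 1.
Comparison with the Bézout bound: 1 ≤ 1 = deg(f)·deg(g), as expected for curves with no common component (the bound is attained).


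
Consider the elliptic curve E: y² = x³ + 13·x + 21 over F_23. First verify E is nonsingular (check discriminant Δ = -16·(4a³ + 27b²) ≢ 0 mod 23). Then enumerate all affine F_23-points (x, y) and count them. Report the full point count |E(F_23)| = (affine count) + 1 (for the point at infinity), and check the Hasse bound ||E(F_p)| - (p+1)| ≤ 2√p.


Affine points = {(1, 9), (1, 14), (2, 3), (2, 20), (3, 8), (3, 15), (5, 2), (5, 21), (6, 4), (6, 19), (7, 8), (7, 15), (8, 4), (8, 19), (9, 4), (9, 19), (10, 1), (10, 22), (11, 0), (13, 8), (13, 15), (14, 7), (14, 16), (15, 7), (15, 16), (16, 1), (16, 22), (17, 7), (17, 16), (20, 1), (20, 22)}; affine count = 31; |E(F_23)| = 32.

Discriminant check: Δ ∝ 4a³ + 27b² = 4·13³ + 27·21² = 4·2197 + 27·441 ≡ 18 (mod 23). Nonzero ⇒ E is nonsingular.
For each x ∈ F_23, compute rhs = x³ + 13·x + 21 mod 23, then count y ∈ F_23 with y² ≡ rhs.
  x = 0: rhs = 21, matching y values: none (0 points).
  x = 1: rhs = 12, matching y values: 9, 14 (2 points).
  x = 2: rhs = 9, matching y values: 3, 20 (2 points).
  x = 3: rhs = 18, matching y values: 8, 15 (2 points).
  x = 4: rhs = 22, matching y values: none (0 points).
  x = 5: rhs = 4, matching y values: 2, 21 (2 points).
  x = 6: rhs = 16, matching y values: 4, 19 (2 points).
  x = 7: rhs = 18, matching y values: 8, 15 (2 points).
  x = 8: rhs = 16, matching y values: 4, 19 (2 points).
  x = 9: rhs = 16, matching y values: 4, 19 (2 points).
  x = 10: rhs = 1, matching y values: 1, 22 (2 points).
  x = 11: rhs = 0, matching y values: 0 (1 points).
  x = 12: rhs = 19, matching y values: none (0 points).
  x = 13: rhs = 18, matching y values: 8, 15 (2 points).
  x = 14: rhs = 3, matching y values: 7, 16 (2 points).
  x = 15: rhs = 3, matching y values: 7, 16 (2 points).
  x = 16: rhs = 1, matching y values: 1, 22 (2 points).
  x = 17: rhs = 3, matching y values: 7, 16 (2 points).
  x = 18: rhs = 15, matching y values: none (0 points).
  x = 19: rhs = 20, matching y values: none (0 points).
  x = 20: rhs = 1, matching y values: 1, 22 (2 points).
  x = 21: rhs = 10, matching y values: none (0 points).
  x = 22: rhs = 7, matching y values: none (0 points).
Total affine count: 31.
Full point count |E(F_23)| = 31 + 1 = 32.
Hasse bound: |32 − (23+1)| = |8| = 8 ≤ 2√23 ≈ 9.5917 ✓.


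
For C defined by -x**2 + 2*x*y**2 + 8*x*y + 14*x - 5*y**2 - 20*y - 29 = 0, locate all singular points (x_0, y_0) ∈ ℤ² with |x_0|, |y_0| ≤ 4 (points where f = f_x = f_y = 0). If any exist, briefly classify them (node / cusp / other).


Singular points: {(3, -2)}; classification: node.

Compute partial derivatives:
  f_x = -2*x + 2*y**2 + 8*y + 14.
  f_y = 4*x*y + 8*x - 10*y - 20.
Scan x_0 ∈ {−4, ..., 4}. For each x_0, f_y(x_0, y) is a polynomial in y; find its integer roots y ∈ {−4, ..., 4}, then test f_x and f at those candidates.
  x = -4: f_y(-4, y) = -26*y - 52; vanishes at y ∈ {-2}. (-4, -2): f_x = 14 ≠ 0.
  x = -3: f_y(-3, y) = -22*y - 44; vanishes at y ∈ {-2}. (-3, -2): f_x = 12 ≠ 0.
  x = -2: f_y(-2, y) = -18*y - 36; vanishes at y ∈ {-2}. (-2, -2): f_x = 10 ≠ 0.
  x = -1: f_y(-1, y) = -14*y - 28; vanishes at y ∈ {-2}. (-1, -2): f_x = 8 ≠ 0.
  x = 0: f_y(0, y) = -10*y - 20; vanishes at y ∈ {-2}. (0, -2): f_x = 6 ≠ 0.
  x = 1: f_y(1, y) = -6*y - 12; vanishes at y ∈ {-2}. (1, -2): f_x = 4 ≠ 0.
  x = 2: f_y(2, y) = -2*y - 4; vanishes at y ∈ {-2}. (2, -2): f_x = 2 ≠ 0.
  x = 3: f_y(3, y) = 2*y + 4; vanishes at y ∈ {-2}. (3, -2): f_x = 0, f = 0 — SINGULAR.
  x = 4: f_y(4, y) = 6*y + 12; vanishes at y ∈ {-2}. (4, -2): f_x = -2 ≠ 0.
Only singular point on the grid: (3, -2).
Classify: substitute x = 3 + u, y = -2 + v and expand: f = -u**2 + 2*u*v**2 + v**2.
No constant or linear terms (consistent with a singular point). Quadratic part: -u**2 + v**2. Cubic part: 2*u*v**2.
The quadratic part v**2 - u**2 = (v − u)(v + u) splits into two distinct linear factors, so there are two distinct tangent lines y − -2 = ±(x − 3) — this is a node (ordinary double point).
Classification: node.


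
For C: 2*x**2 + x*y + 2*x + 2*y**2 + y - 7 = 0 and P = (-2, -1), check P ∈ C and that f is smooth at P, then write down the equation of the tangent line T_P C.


Tangent line at P: -7*x - 5*y - 19 = 0.

Step 1: f(-2, -1) = 0, so P lies on C.
Step 2: partial derivatives
  f_x(x, y) = 4*x + y + 2, f_y(x, y) = x + 4*y + 1.
  f_x(P) = -7, f_y(P) = -5 (gradient nonzero, so P is smooth).
Step 3: tangent line at P: -7·(x − -2) + -5·(y − -1) = 0.
Expanding: -7*x - 5*y - 19 = 0.


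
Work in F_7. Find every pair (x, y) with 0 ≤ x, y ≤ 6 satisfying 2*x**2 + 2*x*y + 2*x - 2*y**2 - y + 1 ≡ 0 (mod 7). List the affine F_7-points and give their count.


Affine F_7-points: {(0, 4), (0, 6), (2, 1), (2, 4), (3, 1), (3, 5), (5, 3), (5, 5)}; count = 8.

For each of the 49 pairs (x, y) ∈ F_7², evaluate f(x, y) mod 7. Record the zeros.
  x = 0: [0↦1, 1↦5, 2↦5, 3↦1, 4↦0, 5↦2, 6↦0]  zeros at y ∈ {4, 6}
  x = 1: [0↦5, 1↦4, 2↦6, 3↦4, 4↦5, 5↦2, 6↦2]  zeros at y ∈ ∅
  x = 2: [0↦6, 1↦0, 2↦4, 3↦4, 4↦0, 5↦6, 6↦1]  zeros at y ∈ {1, 4}
  x = 3: [0↦4, 1↦0, 2↦6, 3↦1, 4↦6, 5↦0, 6↦4]  zeros at y ∈ {1, 5}
  x = 4: [0↦6, 1↦4, 2↦5, 3↦2, 4↦2, 5↦5, 6↦4]  zeros at y ∈ ∅
  x = 5: [0↦5, 1↦5, 2↦1, 3↦0, 4↦2, 5↦0, 6↦1]  zeros at y ∈ {3, 5}
  x = 6: [0↦1, 1↦3, 2↦1, 3↦2, 4↦6, 5↦6, 6↦2]  zeros at y ∈ ∅
Collecting zeros: affine points = {(0, 4), (0, 6), (2, 1), (2, 4), (3, 1), (3, 5), (5, 3), (5, 5)}.
Total count |C(F_7)_aff| = 8.


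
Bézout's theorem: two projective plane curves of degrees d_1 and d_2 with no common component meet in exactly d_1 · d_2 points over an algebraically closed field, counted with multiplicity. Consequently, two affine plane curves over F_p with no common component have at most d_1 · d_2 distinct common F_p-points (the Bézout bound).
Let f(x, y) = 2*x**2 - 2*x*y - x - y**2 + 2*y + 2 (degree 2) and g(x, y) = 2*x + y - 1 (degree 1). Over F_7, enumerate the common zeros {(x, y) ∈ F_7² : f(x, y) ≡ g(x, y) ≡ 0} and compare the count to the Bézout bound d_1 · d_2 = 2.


Common zeros: ∅; count = 0; Bézout bound = 2.

deg(f) = 2, deg(g) = 1, so Bézout bound = 2.
Scan x ∈ F_7. For each x, list the y ∈ F_7 with f(x, y) ≡ 0 and those with g(x, y) ≡ 0 (mod 7); the common zeros in that column are the intersection.
  x = 0: f ≡ 0 at y ∈ ∅; g ≡ 0 at y ∈ {1}; common: ∅.
  x = 1: f ≡ 0 at y ∈ ∅; g ≡ 0 at y ∈ {6}; common: ∅.
  x = 2: f ≡ 0 at y ∈ {2, 3}; g ≡ 0 at y ∈ {4}; common: ∅.
  x = 3: f ≡ 0 at y ∈ {5}; g ≡ 0 at y ∈ {2}; common: ∅.
  x = 4: f ≡ 0 at y ∈ {2, 6}; g ≡ 0 at y ∈ {0}; common: ∅.
  x = 5: f ≡ 0 at y ∈ {3}; g ≡ 0 at y ∈ {5}; common: ∅.
  x = 6: f ≡ 0 at y ∈ {5, 6}; g ≡ 0 at y ∈ {3}; common: ∅.
Collecting: common zeros = ∅, so the count is 0.
Comparison with the Bézout bound: 0 ≤ 2 = deg(f)·deg(g), as expected for curves with no common component (the affine F_7-count falls short of the bound because intersections may lie at infinity, over extension fields, or carry multiplicity).


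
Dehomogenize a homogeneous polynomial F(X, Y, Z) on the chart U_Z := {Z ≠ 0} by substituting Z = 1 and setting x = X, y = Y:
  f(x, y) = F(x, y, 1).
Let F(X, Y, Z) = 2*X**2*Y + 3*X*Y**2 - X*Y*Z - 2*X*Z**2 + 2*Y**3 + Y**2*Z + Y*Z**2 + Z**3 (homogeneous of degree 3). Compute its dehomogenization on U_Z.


f(x, y) = 2*x**2*y + 3*x*y**2 - x*y - 2*x + 2*y**3 + y**2 + y + 1

On U_Z we set Z = 1. Each monomial c·X^i·Y^j·Z^k in F becomes c·x^i·y^j·1^k = c·x^i·y^j.
Substituting Z = 1: F(X, Y, 1) = 2*x**2*y + 3*x*y**2 - x*y - 2*x + 2*y**3 + y**2 + y + 1.
Note: deg(f) ≤ deg(F) = 3; strict inequality happens when F is divisible by Z (lost terms).


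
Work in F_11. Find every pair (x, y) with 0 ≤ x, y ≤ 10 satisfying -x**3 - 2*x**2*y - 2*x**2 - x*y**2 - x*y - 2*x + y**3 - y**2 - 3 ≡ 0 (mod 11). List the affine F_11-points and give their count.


Affine F_11-points: {(1, 8), (4, 10), (5, 4), (5, 9), (7, 8), (8, 1), (9, 5), (10, 3)}; count = 8.

For each of the 121 pairs (x, y) ∈ F_11², evaluate f(x, y) mod 11. Record the zeros.
  x = 0: [0↦8, 1↦8, 2↦1, 3↦4, 4↦1, 5↦9, 6↦1, 7↦5, 8↦5, 9↦7, 10↦6]  zeros at y ∈ ∅
  x = 1: [0↦3, 1↦10, 2↦8, 3↦3, 4↦1, 5↦8, 6↦8, 7↦7, 8↦0, 9↦4, 10↦3]  zeros at y ∈ {8}
  x = 2: [0↦10, 1↦9, 2↦8, 3↦2, 4↦8, 5↦10, 6↦3, 7↦4, 8↦8, 9↦10, 10↦5]  zeros at y ∈ ∅
  x = 3: [0↦1, 1↦10, 2↦6, 3↦6, 4↦5, 5↦9, 6↦2, 7↦1, 8↦1, 9↦8, 10↦6]  zeros at y ∈ ∅
  x = 4: [0↦3, 1↦7, 2↦7, 3↦9, 4↦8, 5↦10, 6↦10, 7↦3, 8↦6, 9↦3, 10↦0]  zeros at y ∈ {10}
  x = 5: [0↦10, 1↦5, 2↦5, 3↦5, 4↦0, 5↦7, 6↦10, 7↦4, 8↦6, 9↦0, 10↦3]  zeros at y ∈ {4, 9}
  x = 6: [0↦5, 1↦9, 2↦5, 3↦10, 4↦8, 5↦5, 6↦7, 7↦9, 8↦6, 9↦4, 10↦9]  zeros at y ∈ ∅
  x = 7: [0↦4, 1↦2, 2↦1, 3↦7, 4↦4, 5↦9, 6↦6, 7↦1, 8↦0, 9↦9, 10↦1]  zeros at y ∈ {8}
  x = 8: [0↦1, 1↦0, 2↦9, 3↦1, 4↦4, 5↦2, 6↦1, 7↦7, 8↦4, 9↦9, 10↦6]  zeros at y ∈ {1}
  x = 9: [0↦1, 1↦8, 2↦1, 3↦8, 4↦2, 5↦0, 6↦8, 7↦10, 8↦1, 9↦9, 10↦7]  zeros at y ∈ {5}
  x = 10: [0↦9, 1↦9, 2↦4, 3↦0, 4↦3, 5↦8, 6↦10, 7↦4, 8↦7, 9↦3, 10↦9]  zeros at y ∈ {3}
Collecting zeros: affine points = {(1, 8), (4, 10), (5, 4), (5, 9), (7, 8), (8, 1), (9, 5), (10, 3)}.
Total count |C(F_11)_aff| = 8.


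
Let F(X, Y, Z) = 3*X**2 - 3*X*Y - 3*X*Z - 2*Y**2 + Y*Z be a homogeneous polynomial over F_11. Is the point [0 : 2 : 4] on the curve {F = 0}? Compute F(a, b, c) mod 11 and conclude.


F(0,2,4) ≡ 0 (mod 11); P is on the curve.

Evaluate F(0, 2, 4) term-by-term (mod 11).
  3*X**2 ↦ 3·0·1·1 = 0
  -3*X*Y ↦ -3·0·2·1 = 0
  -3*X*Z ↦ -3·0·1·4 = 0
  -2*Y**2 ↦ -2·1·4·1 = -8
  Y*Z ↦ 1·1·2·4 = 8
Sum: F(0, 2, 4) = (0) + (0) + (0) + (-8) + (8) = 0.
Reducing mod 11: 0 ≡ 0 (mod 11).
Since F(a, b, c) ≡ 0 (mod 11), P lies on the curve.


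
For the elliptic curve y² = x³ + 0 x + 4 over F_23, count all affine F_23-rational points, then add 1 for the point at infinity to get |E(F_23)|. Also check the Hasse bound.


Affine points = {(0, 2), (0, 21), (2, 9), (2, 14), (3, 10), (3, 13), (6, 6), (6, 17), (7, 5), (7, 18), (11, 1), (11, 22), (13, 4), (13, 19), (16, 11), (16, 12), (17, 8), (17, 15), (19, 3), (19, 20), (20, 0), (22, 7), (22, 16)}; affine count = 23; |E(F_23)| = 24.

Discriminant check: Δ ∝ 4a³ + 27b² = 4·0³ + 27·4² = 4·0 + 27·16 ≡ 18 (mod 23). Nonzero ⇒ E is nonsingular.
For each x ∈ F_23, compute rhs = x³ + 0·x + 4 mod 23, then count y ∈ F_23 with y² ≡ rhs.
  x = 0: rhs = 4, matching y values: 2, 21 (2 points).
  x = 1: rhs = 5, matching y values: none (0 points).
  x = 2: rhs = 12, matching y values: 9, 14 (2 points).
  x = 3: rhs = 8, matching y values: 10, 13 (2 points).
  x = 4: rhs = 22, matching y values: none (0 points).
  x = 5: rhs = 14, matching y values: none (0 points).
  x = 6: rhs = 13, matching y values: 6, 17 (2 points).
  x = 7: rhs = 2, matching y values: 5, 18 (2 points).
  x = 8: rhs = 10, matching y values: none (0 points).
  x = 9: rhs = 20, matching y values: none (0 points).
  x = 10: rhs = 15, matching y values: none (0 points).
  x = 11: rhs = 1, matching y values: 1, 22 (2 points).
  x = 12: rhs = 7, matching y values: none (0 points).
  x = 13: rhs = 16, matching y values: 4, 19 (2 points).
  x = 14: rhs = 11, matching y values: none (0 points).
  x = 15: rhs = 21, matching y values: none (0 points).
  x = 16: rhs = 6, matching y values: 11, 12 (2 points).
  x = 17: rhs = 18, matching y values: 8, 15 (2 points).
  x = 18: rhs = 17, matching y values: none (0 points).
  x = 19: rhs = 9, matching y values: 3, 20 (2 points).
  x = 20: rhs = 0, matching y values: 0 (1 points).
  x = 21: rhs = 19, matching y values: none (0 points).
  x = 22: rhs = 3, matching y values: 7, 16 (2 points).
Total affine count: 23.
Full point count |E(F_23)| = 23 + 1 = 24.
Hasse bound: |24 − (23+1)| = |0| = 0 ≤ 2√23 ≈ 9.5917 ✓.


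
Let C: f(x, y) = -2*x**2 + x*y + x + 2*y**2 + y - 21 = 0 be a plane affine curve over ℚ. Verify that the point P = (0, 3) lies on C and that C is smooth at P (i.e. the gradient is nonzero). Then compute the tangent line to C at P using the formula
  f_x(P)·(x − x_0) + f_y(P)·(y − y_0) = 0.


Tangent line at P: 4*x + 13*y - 39 = 0.

Step 1: f(0, 3) = 0, so P lies on C.
Step 2: partial derivatives
  f_x(x, y) = -4*x + y + 1, f_y(x, y) = x + 4*y + 1.
  f_x(P) = 4, f_y(P) = 13 (gradient nonzero, so P is smooth).
Step 3: tangent line at P: 4·(x − 0) + 13·(y − 3) = 0.
Expanding: 4*x + 13*y - 39 = 0.


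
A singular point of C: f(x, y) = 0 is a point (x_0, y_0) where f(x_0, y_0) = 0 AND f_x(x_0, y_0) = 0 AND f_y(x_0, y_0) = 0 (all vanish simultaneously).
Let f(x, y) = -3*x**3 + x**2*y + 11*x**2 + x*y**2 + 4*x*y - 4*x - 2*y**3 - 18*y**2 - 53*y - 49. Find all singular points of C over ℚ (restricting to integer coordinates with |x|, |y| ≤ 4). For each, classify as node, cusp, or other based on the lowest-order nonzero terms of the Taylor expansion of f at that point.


Singular points: {(1, -3)}; classification: node.

Compute partial derivatives:
  f_x = -9*x**2 + 2*x*y + 22*x + y**2 + 4*y - 4.
  f_y = x**2 + 2*x*y + 4*x - 6*y**2 - 36*y - 53.
Scan x_0 ∈ {−4, ..., 4}. For each x_0, f_y(x_0, y) is a polynomial in y; find its integer roots y ∈ {−4, ..., 4}, then test f_x and f at those candidates.
  x = -4: f_y(-4, y) = -6*y**2 - 44*y - 53; no integer root y with |y| ≤ 4.
  x = -3: f_y(-3, y) = -6*y**2 - 42*y - 56; no integer root y with |y| ≤ 4.
  x = -2: f_y(-2, y) = -6*y**2 - 40*y - 57; no integer root y with |y| ≤ 4.
  x = -1: f_y(-1, y) = -6*y**2 - 38*y - 56; vanishes at y ∈ {-4}. (-1, -4): f_x = -27 ≠ 0.
  x = 0: f_y(0, y) = -6*y**2 - 36*y - 53; no integer root y with |y| ≤ 4.
  x = 1: f_y(1, y) = -6*y**2 - 34*y - 48; vanishes at y ∈ {-3}. (1, -3): f_x = 0, f = 0 — SINGULAR.
  x = 2: f_y(2, y) = -6*y**2 - 32*y - 41; no integer root y with |y| ≤ 4.
  x = 3: f_y(3, y) = -6*y**2 - 30*y - 32; no integer root y with |y| ≤ 4.
  x = 4: f_y(4, y) = -6*y**2 - 28*y - 21; no integer root y with |y| ≤ 4.
Only singular point on the grid: (1, -3).
Classify: substitute x = 1 + u, y = -3 + v and expand: f = -3*u**3 + u**2*v - u**2 + u*v**2 - 2*v**3 + v**2.
No constant or linear terms (consistent with a singular point). Quadratic part: -u**2 + v**2. Cubic part: -3*u**3 + u**2*v + u*v**2 - 2*v**3.
The quadratic part v**2 - u**2 = (v − u)(v + u) splits into two distinct linear factors, so there are two distinct tangent lines y − -3 = ±(x − 1) — this is a node (ordinary double point).
Classification: node.
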